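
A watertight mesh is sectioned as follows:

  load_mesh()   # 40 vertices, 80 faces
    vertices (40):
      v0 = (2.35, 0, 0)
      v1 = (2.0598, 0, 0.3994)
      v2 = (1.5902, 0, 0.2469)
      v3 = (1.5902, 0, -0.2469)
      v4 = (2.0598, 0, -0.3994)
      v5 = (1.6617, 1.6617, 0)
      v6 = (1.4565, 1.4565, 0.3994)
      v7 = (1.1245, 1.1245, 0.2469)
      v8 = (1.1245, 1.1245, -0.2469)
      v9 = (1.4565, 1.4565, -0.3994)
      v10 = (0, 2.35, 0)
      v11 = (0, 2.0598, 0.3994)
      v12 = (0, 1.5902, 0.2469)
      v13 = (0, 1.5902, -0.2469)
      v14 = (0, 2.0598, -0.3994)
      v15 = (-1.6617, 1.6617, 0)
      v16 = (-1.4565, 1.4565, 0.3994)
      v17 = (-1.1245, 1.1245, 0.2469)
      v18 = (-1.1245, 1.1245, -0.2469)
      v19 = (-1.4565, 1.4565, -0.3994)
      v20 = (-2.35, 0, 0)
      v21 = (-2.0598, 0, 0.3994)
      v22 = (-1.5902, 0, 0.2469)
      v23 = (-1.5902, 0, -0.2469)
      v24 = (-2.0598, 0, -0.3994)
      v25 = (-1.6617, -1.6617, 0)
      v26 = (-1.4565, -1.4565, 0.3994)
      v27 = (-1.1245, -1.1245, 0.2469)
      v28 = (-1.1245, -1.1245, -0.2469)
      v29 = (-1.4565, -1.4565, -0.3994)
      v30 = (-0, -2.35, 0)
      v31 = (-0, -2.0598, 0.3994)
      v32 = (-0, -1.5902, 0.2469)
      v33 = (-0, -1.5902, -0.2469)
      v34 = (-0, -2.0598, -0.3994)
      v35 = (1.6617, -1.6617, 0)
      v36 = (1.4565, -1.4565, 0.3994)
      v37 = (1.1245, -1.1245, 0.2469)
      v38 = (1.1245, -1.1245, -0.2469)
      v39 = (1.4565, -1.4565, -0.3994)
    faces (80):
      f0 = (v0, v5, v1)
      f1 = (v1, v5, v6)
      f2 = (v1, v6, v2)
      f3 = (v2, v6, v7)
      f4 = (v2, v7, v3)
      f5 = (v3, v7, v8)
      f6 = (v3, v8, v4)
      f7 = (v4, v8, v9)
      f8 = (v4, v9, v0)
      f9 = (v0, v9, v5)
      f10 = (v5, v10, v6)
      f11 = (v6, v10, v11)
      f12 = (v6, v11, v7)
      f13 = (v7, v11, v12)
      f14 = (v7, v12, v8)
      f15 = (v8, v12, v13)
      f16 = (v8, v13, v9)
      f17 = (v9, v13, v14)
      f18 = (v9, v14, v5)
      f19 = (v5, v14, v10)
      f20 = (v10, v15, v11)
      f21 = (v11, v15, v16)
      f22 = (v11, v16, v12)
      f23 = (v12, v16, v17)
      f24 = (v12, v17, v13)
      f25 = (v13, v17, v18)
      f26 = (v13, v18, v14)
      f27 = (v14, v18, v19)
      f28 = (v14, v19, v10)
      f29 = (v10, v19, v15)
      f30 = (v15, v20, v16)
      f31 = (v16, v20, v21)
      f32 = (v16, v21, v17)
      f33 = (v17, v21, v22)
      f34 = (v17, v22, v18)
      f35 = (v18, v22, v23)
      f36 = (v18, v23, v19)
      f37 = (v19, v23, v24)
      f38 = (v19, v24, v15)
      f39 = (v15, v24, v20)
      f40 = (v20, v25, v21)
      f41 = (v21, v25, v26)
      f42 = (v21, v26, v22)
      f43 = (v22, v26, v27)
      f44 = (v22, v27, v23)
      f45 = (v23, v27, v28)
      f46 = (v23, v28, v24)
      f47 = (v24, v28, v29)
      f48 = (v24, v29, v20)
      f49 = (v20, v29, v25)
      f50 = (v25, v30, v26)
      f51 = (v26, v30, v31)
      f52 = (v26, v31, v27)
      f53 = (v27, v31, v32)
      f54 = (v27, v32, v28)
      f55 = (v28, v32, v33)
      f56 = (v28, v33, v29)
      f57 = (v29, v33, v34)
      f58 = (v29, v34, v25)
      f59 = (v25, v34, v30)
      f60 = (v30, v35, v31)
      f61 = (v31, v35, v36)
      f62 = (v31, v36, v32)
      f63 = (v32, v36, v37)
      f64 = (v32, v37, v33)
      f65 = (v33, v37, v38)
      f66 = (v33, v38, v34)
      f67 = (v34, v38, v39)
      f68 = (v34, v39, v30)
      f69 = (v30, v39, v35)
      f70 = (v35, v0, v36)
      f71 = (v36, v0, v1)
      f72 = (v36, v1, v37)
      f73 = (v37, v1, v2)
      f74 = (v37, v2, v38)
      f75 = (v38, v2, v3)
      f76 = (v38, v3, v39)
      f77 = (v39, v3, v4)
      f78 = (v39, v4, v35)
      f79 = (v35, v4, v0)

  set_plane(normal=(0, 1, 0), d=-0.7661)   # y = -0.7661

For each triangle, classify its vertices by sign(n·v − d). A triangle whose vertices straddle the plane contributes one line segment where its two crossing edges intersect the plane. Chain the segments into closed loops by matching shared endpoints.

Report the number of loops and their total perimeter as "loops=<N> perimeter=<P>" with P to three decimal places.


loops=2 perimeter=4.937

Straddling triangles (20 of 80):
  (v20,v25,v21) [+-+] → (-2.03267, -0.7661, 0)–(-1.87626, -0.7661, 0.215263)  len=0.2661
  (v21,v25,v26) [+--] → (-1.87626, -0.7661, 0.215263)–(-1.74247, -0.7661, 0.3994)  len=0.2276
  (v21,v26,v22) [+-+] → (-1.74247, -0.7661, 0.3994)–(-1.51988, -0.7661, 0.327113)  len=0.2340
  (v22,v26,v27) [+--] → (-1.51988, -0.7661, 0.327113)–(-1.27293, -0.7661, 0.2469)  len=0.2596
  (v22,v27,v23) [+-+] → (-1.27293, -0.7661, 0.2469)–(-1.27293, -0.7661, 0.0895163)  len=0.1574
  (v23,v27,v28) [+--] → (-1.27293, -0.7661, 0.0895163)–(-1.27293, -0.7661, -0.2469)  len=0.3364
  (v23,v28,v24) [+-+] → (-1.27293, -0.7661, -0.2469)–(-1.4226, -0.7661, -0.295505)  len=0.1574
  (v24,v28,v29) [+--] → (-1.4226, -0.7661, -0.295505)–(-1.74247, -0.7661, -0.3994)  len=0.3363
  (v24,v29,v20) [+-+] → (-1.74247, -0.7661, -0.3994)–(-1.88003, -0.7661, -0.210079)  len=0.2340
  (v20,v29,v25) [+--] → (-1.88003, -0.7661, -0.210079)–(-2.03267, -0.7661, 0)  len=0.2597
  (v35,v0,v36) [-+-] → (2.03267, -0.7661, 0)–(1.88003, -0.7661, 0.210079)  len=0.2597
  (v36,v0,v1) [-++] → (1.88003, -0.7661, 0.210079)–(1.74247, -0.7661, 0.3994)  len=0.2340
  (v36,v1,v37) [-+-] → (1.74247, -0.7661, 0.3994)–(1.4226, -0.7661, 0.295505)  len=0.3363
  (v37,v1,v2) [-++] → (1.4226, -0.7661, 0.295505)–(1.27293, -0.7661, 0.2469)  len=0.1574
  (v37,v2,v38) [-+-] → (1.27293, -0.7661, 0.2469)–(1.27293, -0.7661, -0.0895163)  len=0.3364
  (v38,v2,v3) [-++] → (1.27293, -0.7661, -0.0895163)–(1.27293, -0.7661, -0.2469)  len=0.1574
  (v38,v3,v39) [-+-] → (1.27293, -0.7661, -0.2469)–(1.51988, -0.7661, -0.327113)  len=0.2596
  (v39,v3,v4) [-++] → (1.51988, -0.7661, -0.327113)–(1.74247, -0.7661, -0.3994)  len=0.2340
  (v39,v4,v35) [-+-] → (1.74247, -0.7661, -0.3994)–(1.87626, -0.7661, -0.215263)  len=0.2276
  (v35,v4,v0) [-++] → (1.87626, -0.7661, -0.215263)–(2.03267, -0.7661, 0)  len=0.2661

Chained into 2 loop(s):
  loop 1: 10 segments, perimeter = 2.4686
  loop 2: 10 segments, perimeter = 2.4686
Total perimeter = 4.937


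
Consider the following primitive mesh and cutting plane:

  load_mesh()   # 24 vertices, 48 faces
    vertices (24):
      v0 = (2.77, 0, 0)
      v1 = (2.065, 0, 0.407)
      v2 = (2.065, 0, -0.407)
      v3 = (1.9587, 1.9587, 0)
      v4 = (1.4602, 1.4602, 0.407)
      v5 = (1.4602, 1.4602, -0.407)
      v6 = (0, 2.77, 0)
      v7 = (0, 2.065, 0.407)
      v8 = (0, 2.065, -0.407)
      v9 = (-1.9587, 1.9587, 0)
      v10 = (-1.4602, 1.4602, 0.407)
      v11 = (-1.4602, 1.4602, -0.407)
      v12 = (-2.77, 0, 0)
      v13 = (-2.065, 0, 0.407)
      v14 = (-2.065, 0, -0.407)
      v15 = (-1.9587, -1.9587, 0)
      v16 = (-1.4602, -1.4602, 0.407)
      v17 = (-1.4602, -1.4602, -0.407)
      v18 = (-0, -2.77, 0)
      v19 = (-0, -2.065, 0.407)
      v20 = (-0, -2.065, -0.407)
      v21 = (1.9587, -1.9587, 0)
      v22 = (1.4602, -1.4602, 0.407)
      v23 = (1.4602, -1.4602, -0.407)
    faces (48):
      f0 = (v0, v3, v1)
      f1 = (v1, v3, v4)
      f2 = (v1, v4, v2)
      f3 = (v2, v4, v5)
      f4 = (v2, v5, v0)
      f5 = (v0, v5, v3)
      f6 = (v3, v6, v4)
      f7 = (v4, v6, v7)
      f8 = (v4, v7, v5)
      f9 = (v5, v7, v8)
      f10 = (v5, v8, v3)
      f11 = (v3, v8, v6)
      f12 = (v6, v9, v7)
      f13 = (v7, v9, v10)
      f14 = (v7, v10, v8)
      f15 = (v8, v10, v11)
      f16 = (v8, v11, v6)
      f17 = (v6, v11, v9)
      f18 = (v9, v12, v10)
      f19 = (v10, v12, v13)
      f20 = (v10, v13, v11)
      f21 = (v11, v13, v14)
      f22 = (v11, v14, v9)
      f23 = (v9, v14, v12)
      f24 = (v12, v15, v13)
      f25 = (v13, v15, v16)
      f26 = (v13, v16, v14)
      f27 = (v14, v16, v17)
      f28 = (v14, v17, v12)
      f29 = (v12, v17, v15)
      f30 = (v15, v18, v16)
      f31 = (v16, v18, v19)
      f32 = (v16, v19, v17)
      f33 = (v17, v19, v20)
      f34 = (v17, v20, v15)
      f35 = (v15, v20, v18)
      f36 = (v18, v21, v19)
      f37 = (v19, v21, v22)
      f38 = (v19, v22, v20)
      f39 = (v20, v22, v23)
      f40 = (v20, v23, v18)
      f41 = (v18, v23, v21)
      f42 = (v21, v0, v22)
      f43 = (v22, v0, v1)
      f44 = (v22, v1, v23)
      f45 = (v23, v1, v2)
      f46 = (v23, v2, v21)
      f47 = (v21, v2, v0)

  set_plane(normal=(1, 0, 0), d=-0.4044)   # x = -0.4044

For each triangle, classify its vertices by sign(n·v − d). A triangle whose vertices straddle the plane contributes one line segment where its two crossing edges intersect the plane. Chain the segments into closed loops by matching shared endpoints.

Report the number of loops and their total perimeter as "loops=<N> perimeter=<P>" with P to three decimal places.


loops=2 perimeter=4.884

Straddling triangles (12 of 48):
  (v6,v9,v7) [+-+] → (-0.4044, 2.6025, 0)–(-0.4044, 2.04305, 0.322969)  len=0.6460
  (v7,v9,v10) [+--] → (-0.4044, 2.04305, 0.322969)–(-0.4044, 1.8975, 0.407)  len=0.1681
  (v7,v10,v8) [+-+] → (-0.4044, 1.8975, 0.407)–(-0.4044, 1.8975, -0.181564)  len=0.5886
  (v8,v10,v11) [+--] → (-0.4044, 1.8975, -0.181564)–(-0.4044, 1.8975, -0.407)  len=0.2254
  (v8,v11,v6) [+-+] → (-0.4044, 1.8975, -0.407)–(-0.4044, 2.40725, -0.112718)  len=0.5886
  (v6,v11,v9) [+--] → (-0.4044, 2.40725, -0.112718)–(-0.4044, 2.6025, 0)  len=0.2254
  (v15,v18,v16) [-+-] → (-0.4044, -2.6025, 0)–(-0.4044, -2.40725, 0.112718)  len=0.2254
  (v16,v18,v19) [-++] → (-0.4044, -2.40725, 0.112718)–(-0.4044, -1.8975, 0.407)  len=0.5886
  (v16,v19,v17) [-+-] → (-0.4044, -1.8975, 0.407)–(-0.4044, -1.8975, 0.181564)  len=0.2254
  (v17,v19,v20) [-++] → (-0.4044, -1.8975, 0.181564)–(-0.4044, -1.8975, -0.407)  len=0.5886
  (v17,v20,v15) [-+-] → (-0.4044, -1.8975, -0.407)–(-0.4044, -2.04305, -0.322969)  len=0.1681
  (v15,v20,v18) [-++] → (-0.4044, -2.04305, -0.322969)–(-0.4044, -2.6025, 0)  len=0.6460

Chained into 2 loop(s):
  loop 1: 6 segments, perimeter = 2.4421
  loop 2: 6 segments, perimeter = 2.4421
Total perimeter = 4.884


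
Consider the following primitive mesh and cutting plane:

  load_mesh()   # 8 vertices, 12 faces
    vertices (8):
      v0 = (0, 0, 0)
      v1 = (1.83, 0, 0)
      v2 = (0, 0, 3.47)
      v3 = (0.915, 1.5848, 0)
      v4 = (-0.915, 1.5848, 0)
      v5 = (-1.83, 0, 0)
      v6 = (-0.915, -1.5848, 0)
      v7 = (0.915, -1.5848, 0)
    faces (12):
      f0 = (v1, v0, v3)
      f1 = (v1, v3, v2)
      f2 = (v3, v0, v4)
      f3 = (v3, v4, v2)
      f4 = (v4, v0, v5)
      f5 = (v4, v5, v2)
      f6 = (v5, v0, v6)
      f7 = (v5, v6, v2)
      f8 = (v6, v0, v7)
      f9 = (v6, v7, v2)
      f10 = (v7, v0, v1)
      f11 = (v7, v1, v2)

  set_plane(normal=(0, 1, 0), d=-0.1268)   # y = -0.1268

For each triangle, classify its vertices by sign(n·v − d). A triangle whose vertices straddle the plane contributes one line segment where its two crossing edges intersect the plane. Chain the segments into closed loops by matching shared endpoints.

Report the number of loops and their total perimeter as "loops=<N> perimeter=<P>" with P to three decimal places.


loops=1 perimeter=10.878

Straddling triangles (6 of 12):
  (v5,v0,v6) [++-] → (-0.0732092, -0.1268, 0)–(-1.75679, -0.1268, 0)  len=1.6836
  (v5,v6,v2) [+-+] → (-1.75679, -0.1268, 0)–(-0.0732092, -0.1268, 3.19236)  len=3.6091
  (v6,v0,v7) [-+-] → (-0.0732092, -0.1268, 0)–(0.0732092, -0.1268, 0)  len=0.1464
  (v6,v7,v2) [--+] → (0.0732092, -0.1268, 3.19236)–(-0.0732092, -0.1268, 3.19236)  len=0.1464
  (v7,v0,v1) [-++] → (0.0732092, -0.1268, 0)–(1.75679, -0.1268, 0)  len=1.6836
  (v7,v1,v2) [-++] → (1.75679, -0.1268, 0)–(0.0732092, -0.1268, 3.19236)  len=3.6091

Chained into 1 loop(s):
  loop 1: 6 segments, perimeter = 10.8782
Total perimeter = 10.878


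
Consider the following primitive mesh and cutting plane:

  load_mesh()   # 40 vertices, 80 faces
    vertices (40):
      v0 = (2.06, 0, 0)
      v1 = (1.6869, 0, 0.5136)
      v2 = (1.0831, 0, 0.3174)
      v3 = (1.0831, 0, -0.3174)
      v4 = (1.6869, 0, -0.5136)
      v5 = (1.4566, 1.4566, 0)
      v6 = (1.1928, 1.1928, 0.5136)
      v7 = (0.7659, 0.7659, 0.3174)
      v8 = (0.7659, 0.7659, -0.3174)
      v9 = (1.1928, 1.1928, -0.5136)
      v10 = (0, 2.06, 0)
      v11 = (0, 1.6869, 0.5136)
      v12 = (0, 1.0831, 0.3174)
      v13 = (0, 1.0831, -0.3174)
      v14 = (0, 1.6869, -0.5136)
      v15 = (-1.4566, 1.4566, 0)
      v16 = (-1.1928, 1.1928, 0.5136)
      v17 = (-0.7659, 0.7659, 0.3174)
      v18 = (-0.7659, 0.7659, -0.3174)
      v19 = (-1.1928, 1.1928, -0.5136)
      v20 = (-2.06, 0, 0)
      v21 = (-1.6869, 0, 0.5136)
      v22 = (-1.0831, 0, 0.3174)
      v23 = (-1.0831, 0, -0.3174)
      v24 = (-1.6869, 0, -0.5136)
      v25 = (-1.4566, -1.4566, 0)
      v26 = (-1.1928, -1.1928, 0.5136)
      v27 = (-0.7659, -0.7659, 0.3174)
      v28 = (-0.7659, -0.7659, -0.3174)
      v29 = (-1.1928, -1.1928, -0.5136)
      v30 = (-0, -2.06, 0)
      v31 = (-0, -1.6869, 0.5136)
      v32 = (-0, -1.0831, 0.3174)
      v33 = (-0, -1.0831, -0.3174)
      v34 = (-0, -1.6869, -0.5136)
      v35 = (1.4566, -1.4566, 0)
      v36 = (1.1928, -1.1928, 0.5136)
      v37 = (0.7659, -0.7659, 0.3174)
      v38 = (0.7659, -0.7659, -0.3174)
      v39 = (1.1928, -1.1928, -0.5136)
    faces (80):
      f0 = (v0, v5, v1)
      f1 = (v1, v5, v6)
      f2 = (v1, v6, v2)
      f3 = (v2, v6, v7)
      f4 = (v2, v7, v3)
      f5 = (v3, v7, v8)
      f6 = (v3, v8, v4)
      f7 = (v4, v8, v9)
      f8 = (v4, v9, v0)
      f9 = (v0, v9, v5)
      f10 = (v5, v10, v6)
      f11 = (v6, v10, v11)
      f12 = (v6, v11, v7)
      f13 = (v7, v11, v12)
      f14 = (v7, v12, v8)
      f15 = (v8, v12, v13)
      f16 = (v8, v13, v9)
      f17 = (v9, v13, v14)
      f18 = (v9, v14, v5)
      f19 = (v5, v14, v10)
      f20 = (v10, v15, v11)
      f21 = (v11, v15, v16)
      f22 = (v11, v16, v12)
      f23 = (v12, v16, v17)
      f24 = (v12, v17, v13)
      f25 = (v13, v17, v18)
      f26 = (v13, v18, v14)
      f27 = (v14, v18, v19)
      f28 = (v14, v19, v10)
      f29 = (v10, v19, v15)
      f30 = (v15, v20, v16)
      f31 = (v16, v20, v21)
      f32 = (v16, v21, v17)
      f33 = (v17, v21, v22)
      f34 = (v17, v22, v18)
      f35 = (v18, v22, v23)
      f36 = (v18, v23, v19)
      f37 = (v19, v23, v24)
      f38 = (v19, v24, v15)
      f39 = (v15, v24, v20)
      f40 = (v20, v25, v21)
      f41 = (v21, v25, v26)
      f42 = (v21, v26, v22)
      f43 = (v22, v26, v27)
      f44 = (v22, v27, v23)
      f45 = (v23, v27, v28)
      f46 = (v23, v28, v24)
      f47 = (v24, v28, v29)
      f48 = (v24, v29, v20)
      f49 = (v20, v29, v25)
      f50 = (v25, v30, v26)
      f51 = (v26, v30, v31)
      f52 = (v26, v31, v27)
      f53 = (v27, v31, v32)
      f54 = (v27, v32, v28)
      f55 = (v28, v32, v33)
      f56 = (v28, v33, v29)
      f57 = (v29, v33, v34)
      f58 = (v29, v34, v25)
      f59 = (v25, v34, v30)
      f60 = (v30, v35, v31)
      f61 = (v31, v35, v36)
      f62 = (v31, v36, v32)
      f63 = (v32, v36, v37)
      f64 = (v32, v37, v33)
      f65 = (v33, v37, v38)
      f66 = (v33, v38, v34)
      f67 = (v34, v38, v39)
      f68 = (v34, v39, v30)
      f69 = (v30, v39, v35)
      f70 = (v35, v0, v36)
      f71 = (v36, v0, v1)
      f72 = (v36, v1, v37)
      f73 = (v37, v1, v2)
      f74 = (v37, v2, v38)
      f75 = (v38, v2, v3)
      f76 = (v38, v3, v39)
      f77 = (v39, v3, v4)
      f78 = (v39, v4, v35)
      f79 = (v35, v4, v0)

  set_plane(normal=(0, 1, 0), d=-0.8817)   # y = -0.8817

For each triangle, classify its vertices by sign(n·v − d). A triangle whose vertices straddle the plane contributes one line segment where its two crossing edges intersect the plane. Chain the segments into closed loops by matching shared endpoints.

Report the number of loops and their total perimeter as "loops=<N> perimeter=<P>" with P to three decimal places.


loops=2 perimeter=7.255

Straddling triangles (24 of 80):
  (v20,v25,v21) [+-+] → (-1.69475, -0.8817, 0)–(-1.5475, -0.8817, 0.202711)  len=0.2506
  (v21,v25,v26) [+--] → (-1.5475, -0.8817, 0.202711)–(-1.32167, -0.8817, 0.5136)  len=0.3843
  (v21,v26,v22) [+-+] → (-1.32167, -0.8817, 0.5136)–(-1.16419, -0.8817, 0.462428)  len=0.1656
  (v22,v26,v27) [+-+] → (-1.16419, -0.8817, 0.462428)–(-0.8817, -0.8817, 0.370621)  len=0.2970
  (v24,v28,v29) [++-] → (-0.8817, -0.8817, -0.370621)–(-1.32167, -0.8817, -0.5136)  len=0.4626
  (v24,v29,v20) [+-+] → (-1.32167, -0.8817, -0.5136)–(-1.41898, -0.8817, -0.379645)  len=0.1656
  (v20,v29,v25) [+--] → (-1.41898, -0.8817, -0.379645)–(-1.69475, -0.8817, 0)  len=0.4692
  (v26,v31,v27) [--+] → (-0.669601, -0.8817, 0.342069)–(-0.8817, -0.8817, 0.370621)  len=0.2140
  (v27,v31,v32) [+--] → (-0.669601, -0.8817, 0.342069)–(-0.486293, -0.8817, 0.3174)  len=0.1850
  (v27,v32,v28) [+-+] → (-0.486293, -0.8817, 0.3174)–(-0.486293, -0.8817, -0.085654)  len=0.4031
  (v28,v32,v33) [+--] → (-0.486293, -0.8817, -0.085654)–(-0.486293, -0.8817, -0.3174)  len=0.2317
  (v28,v33,v29) [+--] → (-0.486293, -0.8817, -0.3174)–(-0.8817, -0.8817, -0.370621)  len=0.3990
  (v32,v36,v37) [--+] → (0.8817, -0.8817, 0.370621)–(0.486293, -0.8817, 0.3174)  len=0.3990
  (v32,v37,v33) [-+-] → (0.486293, -0.8817, 0.3174)–(0.486293, -0.8817, 0.085654)  len=0.2317
  (v33,v37,v38) [-++] → (0.486293, -0.8817, 0.085654)–(0.486293, -0.8817, -0.3174)  len=0.4031
  (v33,v38,v34) [-+-] → (0.486293, -0.8817, -0.3174)–(0.669601, -0.8817, -0.342069)  len=0.1850
  (v34,v38,v39) [-+-] → (0.669601, -0.8817, -0.342069)–(0.8817, -0.8817, -0.370621)  len=0.2140
  (v35,v0,v36) [-+-] → (1.69475, -0.8817, 0)–(1.41898, -0.8817, 0.379645)  len=0.4692
  (v36,v0,v1) [-++] → (1.41898, -0.8817, 0.379645)–(1.32167, -0.8817, 0.5136)  len=0.1656
  (v36,v1,v37) [-++] → (1.32167, -0.8817, 0.5136)–(0.8817, -0.8817, 0.370621)  len=0.4626
  (v38,v3,v39) [++-] → (1.16419, -0.8817, -0.462428)–(0.8817, -0.8817, -0.370621)  len=0.2970
  (v39,v3,v4) [-++] → (1.16419, -0.8817, -0.462428)–(1.32167, -0.8817, -0.5136)  len=0.1656
  (v39,v4,v35) [-+-] → (1.32167, -0.8817, -0.5136)–(1.5475, -0.8817, -0.202711)  len=0.3843
  (v35,v4,v0) [-++] → (1.5475, -0.8817, -0.202711)–(1.69475, -0.8817, 0)  len=0.2506

Chained into 2 loop(s):
  loop 1: 12 segments, perimeter = 3.6276
  loop 2: 12 segments, perimeter = 3.6276
Total perimeter = 7.255


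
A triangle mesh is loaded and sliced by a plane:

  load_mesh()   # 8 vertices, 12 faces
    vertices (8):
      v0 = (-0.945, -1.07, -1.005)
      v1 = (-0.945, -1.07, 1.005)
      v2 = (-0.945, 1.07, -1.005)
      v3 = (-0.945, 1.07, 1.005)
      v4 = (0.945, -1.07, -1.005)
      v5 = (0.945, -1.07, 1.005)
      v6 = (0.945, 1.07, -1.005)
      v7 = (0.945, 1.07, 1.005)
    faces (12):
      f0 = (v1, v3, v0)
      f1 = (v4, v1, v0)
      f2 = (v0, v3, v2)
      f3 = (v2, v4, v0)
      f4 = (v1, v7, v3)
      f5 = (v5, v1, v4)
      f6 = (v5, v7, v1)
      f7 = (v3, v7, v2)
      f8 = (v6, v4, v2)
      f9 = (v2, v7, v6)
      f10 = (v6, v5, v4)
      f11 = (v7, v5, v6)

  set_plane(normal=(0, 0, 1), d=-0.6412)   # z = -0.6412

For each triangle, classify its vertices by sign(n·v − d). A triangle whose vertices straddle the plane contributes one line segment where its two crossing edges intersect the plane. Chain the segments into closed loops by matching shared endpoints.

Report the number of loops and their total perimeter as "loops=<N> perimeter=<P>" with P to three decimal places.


loops=1 perimeter=8.060

Straddling triangles (8 of 12):
  (v1,v3,v0) [++-] → (-0.945, -0.682671, -0.6412)–(-0.945, -1.07, -0.6412)  len=0.3873
  (v4,v1,v0) [-+-] → (0.602919, -1.07, -0.6412)–(-0.945, -1.07, -0.6412)  len=1.5479
  (v0,v3,v2) [-+-] → (-0.945, -0.682671, -0.6412)–(-0.945, 1.07, -0.6412)  len=1.7527
  (v5,v1,v4) [++-] → (0.602919, -1.07, -0.6412)–(0.945, -1.07, -0.6412)  len=0.3421
  (v3,v7,v2) [++-] → (-0.602919, 1.07, -0.6412)–(-0.945, 1.07, -0.6412)  len=0.3421
  (v2,v7,v6) [-+-] → (-0.602919, 1.07, -0.6412)–(0.945, 1.07, -0.6412)  len=1.5479
  (v6,v5,v4) [-+-] → (0.945, 0.682671, -0.6412)–(0.945, -1.07, -0.6412)  len=1.7527
  (v7,v5,v6) [++-] → (0.945, 0.682671, -0.6412)–(0.945, 1.07, -0.6412)  len=0.3873

Chained into 1 loop(s):
  loop 1: 8 segments, perimeter = 8.0600
Total perimeter = 8.060


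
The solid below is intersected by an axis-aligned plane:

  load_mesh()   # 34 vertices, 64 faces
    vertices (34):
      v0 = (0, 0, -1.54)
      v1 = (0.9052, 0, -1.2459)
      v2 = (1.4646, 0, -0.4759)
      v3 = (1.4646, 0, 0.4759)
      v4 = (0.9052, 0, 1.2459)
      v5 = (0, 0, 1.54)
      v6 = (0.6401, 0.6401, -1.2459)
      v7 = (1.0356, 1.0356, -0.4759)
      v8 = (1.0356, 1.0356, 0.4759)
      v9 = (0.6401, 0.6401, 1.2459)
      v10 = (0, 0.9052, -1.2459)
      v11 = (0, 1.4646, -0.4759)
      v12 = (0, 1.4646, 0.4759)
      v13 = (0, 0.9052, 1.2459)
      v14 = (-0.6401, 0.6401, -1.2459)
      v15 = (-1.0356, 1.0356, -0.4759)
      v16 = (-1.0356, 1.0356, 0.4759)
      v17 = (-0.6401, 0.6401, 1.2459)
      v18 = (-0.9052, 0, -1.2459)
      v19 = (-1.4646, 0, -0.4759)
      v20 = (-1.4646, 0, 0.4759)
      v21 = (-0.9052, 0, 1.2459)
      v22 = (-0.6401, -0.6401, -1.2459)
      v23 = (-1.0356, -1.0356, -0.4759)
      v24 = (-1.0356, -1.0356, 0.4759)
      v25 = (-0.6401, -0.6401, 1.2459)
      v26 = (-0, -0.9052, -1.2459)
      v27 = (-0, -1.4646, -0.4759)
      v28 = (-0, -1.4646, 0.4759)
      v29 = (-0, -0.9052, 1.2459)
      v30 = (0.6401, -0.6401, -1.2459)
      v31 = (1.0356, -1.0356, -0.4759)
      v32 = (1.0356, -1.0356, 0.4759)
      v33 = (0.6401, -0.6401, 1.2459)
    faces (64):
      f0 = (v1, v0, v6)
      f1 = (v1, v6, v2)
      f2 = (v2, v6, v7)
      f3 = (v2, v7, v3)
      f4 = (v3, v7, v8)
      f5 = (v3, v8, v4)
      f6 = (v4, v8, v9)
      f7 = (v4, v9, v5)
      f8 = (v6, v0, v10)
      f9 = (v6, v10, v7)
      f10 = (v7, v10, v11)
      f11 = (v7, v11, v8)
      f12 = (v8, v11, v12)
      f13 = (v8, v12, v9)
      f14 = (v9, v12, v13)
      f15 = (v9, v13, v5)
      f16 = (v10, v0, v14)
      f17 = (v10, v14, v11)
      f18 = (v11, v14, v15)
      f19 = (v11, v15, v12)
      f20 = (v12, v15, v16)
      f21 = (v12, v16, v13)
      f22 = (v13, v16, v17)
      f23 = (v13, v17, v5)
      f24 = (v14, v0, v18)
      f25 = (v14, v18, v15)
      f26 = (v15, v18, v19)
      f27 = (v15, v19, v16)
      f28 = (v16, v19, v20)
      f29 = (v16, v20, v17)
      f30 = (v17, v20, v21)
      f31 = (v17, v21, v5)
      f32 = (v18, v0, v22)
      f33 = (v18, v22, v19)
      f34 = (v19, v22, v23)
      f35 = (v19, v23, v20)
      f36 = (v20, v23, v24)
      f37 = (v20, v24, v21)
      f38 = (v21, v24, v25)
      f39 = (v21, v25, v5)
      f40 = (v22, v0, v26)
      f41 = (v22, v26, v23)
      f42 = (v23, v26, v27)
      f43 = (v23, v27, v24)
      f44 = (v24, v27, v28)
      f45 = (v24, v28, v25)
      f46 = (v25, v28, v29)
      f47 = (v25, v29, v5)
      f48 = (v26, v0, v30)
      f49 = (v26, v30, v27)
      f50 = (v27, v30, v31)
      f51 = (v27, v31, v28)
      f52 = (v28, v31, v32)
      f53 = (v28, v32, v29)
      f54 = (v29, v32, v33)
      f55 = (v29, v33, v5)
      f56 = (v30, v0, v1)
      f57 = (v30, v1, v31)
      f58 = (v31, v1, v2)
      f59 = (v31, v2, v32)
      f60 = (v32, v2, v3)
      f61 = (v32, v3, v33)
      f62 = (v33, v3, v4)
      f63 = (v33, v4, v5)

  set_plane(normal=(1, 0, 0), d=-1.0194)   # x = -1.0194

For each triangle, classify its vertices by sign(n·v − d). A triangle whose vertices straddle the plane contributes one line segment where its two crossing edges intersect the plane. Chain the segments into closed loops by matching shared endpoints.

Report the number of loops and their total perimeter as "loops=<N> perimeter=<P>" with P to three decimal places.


loops=1 perimeter=6.753

Straddling triangles (18 of 64):
  (v11,v14,v15) [++-] → (-1.0194, 1.0194, -0.50744)–(-1.0194, 1.04231, -0.4759)  len=0.0390
  (v11,v15,v12) [+-+] → (-1.0194, 1.04231, -0.4759)–(-1.0194, 1.04231, -0.461011)  len=0.0149
  (v12,v15,v16) [+--] → (-1.0194, 1.04231, -0.461011)–(-1.0194, 1.04231, 0.4759)  len=0.9369
  (v12,v16,v13) [+-+] → (-1.0194, 1.04231, 0.4759)–(-1.0194, 1.03356, 0.487945)  len=0.0149
  (v13,v16,v17) [+-+] → (-1.0194, 1.03356, 0.487945)–(-1.0194, 1.0194, 0.50744)  len=0.0241
  (v14,v18,v15) [++-] → (-1.0194, 0.906944, -0.57156)–(-1.0194, 1.0194, -0.50744)  len=0.1295
  (v15,v18,v19) [-+-] → (-1.0194, 0.906944, -0.57156)–(-1.0194, 0, -1.08871)  len=1.0440
  (v16,v20,v17) [--+] → (-1.0194, 0.345631, 0.891672)–(-1.0194, 1.0194, 0.50744)  len=0.7756
  (v17,v20,v21) [+-+] → (-1.0194, 0.345631, 0.891672)–(-1.0194, 0, 1.08871)  len=0.3978
  (v18,v22,v19) [++-] → (-1.0194, -0.345631, -0.891672)–(-1.0194, 0, -1.08871)  len=0.3978
  (v19,v22,v23) [-+-] → (-1.0194, -0.345631, -0.891672)–(-1.0194, -1.0194, -0.50744)  len=0.7756
  (v20,v24,v21) [--+] → (-1.0194, -0.906944, 0.57156)–(-1.0194, 0, 1.08871)  len=1.0440
  (v21,v24,v25) [+-+] → (-1.0194, -0.906944, 0.57156)–(-1.0194, -1.0194, 0.50744)  len=0.1295
  (v22,v26,v23) [++-] → (-1.0194, -1.03356, -0.487945)–(-1.0194, -1.0194, -0.50744)  len=0.0241
  (v23,v26,v27) [-++] → (-1.0194, -1.03356, -0.487945)–(-1.0194, -1.04231, -0.4759)  len=0.0149
  (v23,v27,v24) [-+-] → (-1.0194, -1.04231, -0.4759)–(-1.0194, -1.04231, 0.461011)  len=0.9369
  (v24,v27,v28) [-++] → (-1.0194, -1.04231, 0.461011)–(-1.0194, -1.04231, 0.4759)  len=0.0149
  (v24,v28,v25) [-++] → (-1.0194, -1.04231, 0.4759)–(-1.0194, -1.0194, 0.50744)  len=0.0390

Chained into 1 loop(s):
  loop 1: 18 segments, perimeter = 6.7534
Total perimeter = 6.753


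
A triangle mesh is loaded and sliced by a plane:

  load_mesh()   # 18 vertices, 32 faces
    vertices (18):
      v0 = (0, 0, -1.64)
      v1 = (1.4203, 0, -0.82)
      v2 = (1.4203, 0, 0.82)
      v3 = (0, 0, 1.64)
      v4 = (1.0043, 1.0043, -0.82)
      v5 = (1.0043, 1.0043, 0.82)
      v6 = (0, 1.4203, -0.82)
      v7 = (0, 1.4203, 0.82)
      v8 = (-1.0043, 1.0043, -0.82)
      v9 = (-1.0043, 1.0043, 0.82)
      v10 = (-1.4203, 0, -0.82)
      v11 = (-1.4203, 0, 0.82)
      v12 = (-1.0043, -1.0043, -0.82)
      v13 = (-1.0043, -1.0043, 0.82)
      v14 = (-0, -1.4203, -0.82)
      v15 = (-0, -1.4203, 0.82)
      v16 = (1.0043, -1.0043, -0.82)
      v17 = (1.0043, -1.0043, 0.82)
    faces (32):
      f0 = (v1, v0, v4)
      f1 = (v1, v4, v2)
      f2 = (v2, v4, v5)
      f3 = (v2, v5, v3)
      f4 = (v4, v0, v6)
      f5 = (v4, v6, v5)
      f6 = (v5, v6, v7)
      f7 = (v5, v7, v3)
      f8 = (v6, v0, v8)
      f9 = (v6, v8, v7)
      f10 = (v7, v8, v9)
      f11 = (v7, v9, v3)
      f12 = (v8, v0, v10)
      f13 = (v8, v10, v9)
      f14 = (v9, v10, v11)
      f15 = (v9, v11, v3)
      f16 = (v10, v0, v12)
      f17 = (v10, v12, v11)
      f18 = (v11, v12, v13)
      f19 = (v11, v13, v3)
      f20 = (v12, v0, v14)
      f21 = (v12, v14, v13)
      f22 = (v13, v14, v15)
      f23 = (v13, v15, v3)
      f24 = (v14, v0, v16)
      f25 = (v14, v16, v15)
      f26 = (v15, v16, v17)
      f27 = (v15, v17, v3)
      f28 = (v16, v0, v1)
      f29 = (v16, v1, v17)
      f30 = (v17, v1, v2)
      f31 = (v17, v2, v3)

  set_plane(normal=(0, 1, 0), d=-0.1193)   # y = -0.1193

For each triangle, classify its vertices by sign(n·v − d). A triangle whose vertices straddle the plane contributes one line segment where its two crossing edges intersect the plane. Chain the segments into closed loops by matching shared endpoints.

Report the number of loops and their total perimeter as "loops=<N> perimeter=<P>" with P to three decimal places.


Straddling triangles (12 of 32):
  (v10,v0,v12) [++-] → (-0.1193, -0.1193, -1.54259)–(-1.37088, -0.1193, -0.82)  len=1.4452
  (v10,v12,v11) [+-+] → (-1.37088, -0.1193, -0.82)–(-1.37088, -0.1193, 0.625186)  len=1.4452
  (v11,v12,v13) [+--] → (-1.37088, -0.1193, 0.625186)–(-1.37088, -0.1193, 0.82)  len=0.1948
  (v11,v13,v3) [+-+] → (-1.37088, -0.1193, 0.82)–(-0.1193, -0.1193, 1.54259)  len=1.4452
  (v12,v0,v14) [-+-] → (-0.1193, -0.1193, -1.54259)–(0, -0.1193, -1.57112)  len=0.1227
  (v13,v15,v3) [--+] → (0, -0.1193, 1.57112)–(-0.1193, -0.1193, 1.54259)  len=0.1227
  (v14,v0,v16) [-+-] → (0, -0.1193, -1.57112)–(0.1193, -0.1193, -1.54259)  len=0.1227
  (v15,v17,v3) [--+] → (0.1193, -0.1193, 1.54259)–(0, -0.1193, 1.57112)  len=0.1227
  (v16,v0,v1) [-++] → (0.1193, -0.1193, -1.54259)–(1.37088, -0.1193, -0.82)  len=1.4452
  (v16,v1,v17) [-+-] → (1.37088, -0.1193, -0.82)–(1.37088, -0.1193, -0.625186)  len=0.1948
  (v17,v1,v2) [-++] → (1.37088, -0.1193, -0.625186)–(1.37088, -0.1193, 0.82)  len=1.4452
  (v17,v2,v3) [-++] → (1.37088, -0.1193, 0.82)–(0.1193, -0.1193, 1.54259)  len=1.4452

Chained into 1 loop(s):
  loop 1: 12 segments, perimeter = 9.5515
Total perimeter = 9.551

loops=1 perimeter=9.551


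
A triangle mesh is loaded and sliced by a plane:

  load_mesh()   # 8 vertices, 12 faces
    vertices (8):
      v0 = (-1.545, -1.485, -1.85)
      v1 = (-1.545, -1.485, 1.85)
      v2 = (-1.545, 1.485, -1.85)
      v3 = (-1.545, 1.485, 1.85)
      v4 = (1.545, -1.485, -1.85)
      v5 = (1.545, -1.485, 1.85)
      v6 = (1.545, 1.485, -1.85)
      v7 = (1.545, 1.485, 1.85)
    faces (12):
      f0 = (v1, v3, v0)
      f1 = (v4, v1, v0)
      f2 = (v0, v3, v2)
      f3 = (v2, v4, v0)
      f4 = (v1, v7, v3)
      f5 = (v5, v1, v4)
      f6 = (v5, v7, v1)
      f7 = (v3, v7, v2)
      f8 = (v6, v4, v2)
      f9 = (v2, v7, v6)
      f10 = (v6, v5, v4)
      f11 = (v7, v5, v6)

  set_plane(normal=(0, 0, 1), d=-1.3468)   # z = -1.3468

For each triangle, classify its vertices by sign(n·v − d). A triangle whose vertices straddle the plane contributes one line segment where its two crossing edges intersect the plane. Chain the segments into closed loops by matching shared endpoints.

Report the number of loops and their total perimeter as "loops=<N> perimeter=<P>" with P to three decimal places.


Straddling triangles (8 of 12):
  (v1,v3,v0) [++-] → (-1.545, -1.08108, -1.3468)–(-1.545, -1.485, -1.3468)  len=0.4039
  (v4,v1,v0) [-+-] → (1.12476, -1.485, -1.3468)–(-1.545, -1.485, -1.3468)  len=2.6698
  (v0,v3,v2) [-+-] → (-1.545, -1.08108, -1.3468)–(-1.545, 1.485, -1.3468)  len=2.5661
  (v5,v1,v4) [++-] → (1.12476, -1.485, -1.3468)–(1.545, -1.485, -1.3468)  len=0.4202
  (v3,v7,v2) [++-] → (-1.12476, 1.485, -1.3468)–(-1.545, 1.485, -1.3468)  len=0.4202
  (v2,v7,v6) [-+-] → (-1.12476, 1.485, -1.3468)–(1.545, 1.485, -1.3468)  len=2.6698
  (v6,v5,v4) [-+-] → (1.545, 1.08108, -1.3468)–(1.545, -1.485, -1.3468)  len=2.5661
  (v7,v5,v6) [++-] → (1.545, 1.08108, -1.3468)–(1.545, 1.485, -1.3468)  len=0.4039

Chained into 1 loop(s):
  loop 1: 8 segments, perimeter = 12.1200
Total perimeter = 12.120

loops=1 perimeter=12.120


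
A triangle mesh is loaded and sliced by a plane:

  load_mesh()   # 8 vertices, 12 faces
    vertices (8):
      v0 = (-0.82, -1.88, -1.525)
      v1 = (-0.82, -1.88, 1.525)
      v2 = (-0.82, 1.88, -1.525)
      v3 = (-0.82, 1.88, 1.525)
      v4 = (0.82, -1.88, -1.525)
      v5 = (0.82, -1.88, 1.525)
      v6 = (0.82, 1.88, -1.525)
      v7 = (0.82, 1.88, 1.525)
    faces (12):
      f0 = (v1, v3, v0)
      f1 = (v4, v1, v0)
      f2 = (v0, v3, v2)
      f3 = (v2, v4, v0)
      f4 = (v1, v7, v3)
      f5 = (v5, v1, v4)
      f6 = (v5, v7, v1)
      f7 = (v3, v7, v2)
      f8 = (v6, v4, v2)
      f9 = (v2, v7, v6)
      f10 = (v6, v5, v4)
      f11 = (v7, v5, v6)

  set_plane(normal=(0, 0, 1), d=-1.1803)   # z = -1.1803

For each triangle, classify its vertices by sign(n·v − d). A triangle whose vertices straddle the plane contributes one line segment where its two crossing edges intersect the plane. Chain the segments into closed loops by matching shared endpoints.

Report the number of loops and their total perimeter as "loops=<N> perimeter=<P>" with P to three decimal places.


Straddling triangles (8 of 12):
  (v1,v3,v0) [++-] → (-0.82, -1.45506, -1.1803)–(-0.82, -1.88, -1.1803)  len=0.4249
  (v4,v1,v0) [-+-] → (0.634653, -1.88, -1.1803)–(-0.82, -1.88, -1.1803)  len=1.4547
  (v0,v3,v2) [-+-] → (-0.82, -1.45506, -1.1803)–(-0.82, 1.88, -1.1803)  len=3.3351
  (v5,v1,v4) [++-] → (0.634653, -1.88, -1.1803)–(0.82, -1.88, -1.1803)  len=0.1853
  (v3,v7,v2) [++-] → (-0.634653, 1.88, -1.1803)–(-0.82, 1.88, -1.1803)  len=0.1853
  (v2,v7,v6) [-+-] → (-0.634653, 1.88, -1.1803)–(0.82, 1.88, -1.1803)  len=1.4547
  (v6,v5,v4) [-+-] → (0.82, 1.45506, -1.1803)–(0.82, -1.88, -1.1803)  len=3.3351
  (v7,v5,v6) [++-] → (0.82, 1.45506, -1.1803)–(0.82, 1.88, -1.1803)  len=0.4249

Chained into 1 loop(s):
  loop 1: 8 segments, perimeter = 10.8000
Total perimeter = 10.800

loops=1 perimeter=10.800


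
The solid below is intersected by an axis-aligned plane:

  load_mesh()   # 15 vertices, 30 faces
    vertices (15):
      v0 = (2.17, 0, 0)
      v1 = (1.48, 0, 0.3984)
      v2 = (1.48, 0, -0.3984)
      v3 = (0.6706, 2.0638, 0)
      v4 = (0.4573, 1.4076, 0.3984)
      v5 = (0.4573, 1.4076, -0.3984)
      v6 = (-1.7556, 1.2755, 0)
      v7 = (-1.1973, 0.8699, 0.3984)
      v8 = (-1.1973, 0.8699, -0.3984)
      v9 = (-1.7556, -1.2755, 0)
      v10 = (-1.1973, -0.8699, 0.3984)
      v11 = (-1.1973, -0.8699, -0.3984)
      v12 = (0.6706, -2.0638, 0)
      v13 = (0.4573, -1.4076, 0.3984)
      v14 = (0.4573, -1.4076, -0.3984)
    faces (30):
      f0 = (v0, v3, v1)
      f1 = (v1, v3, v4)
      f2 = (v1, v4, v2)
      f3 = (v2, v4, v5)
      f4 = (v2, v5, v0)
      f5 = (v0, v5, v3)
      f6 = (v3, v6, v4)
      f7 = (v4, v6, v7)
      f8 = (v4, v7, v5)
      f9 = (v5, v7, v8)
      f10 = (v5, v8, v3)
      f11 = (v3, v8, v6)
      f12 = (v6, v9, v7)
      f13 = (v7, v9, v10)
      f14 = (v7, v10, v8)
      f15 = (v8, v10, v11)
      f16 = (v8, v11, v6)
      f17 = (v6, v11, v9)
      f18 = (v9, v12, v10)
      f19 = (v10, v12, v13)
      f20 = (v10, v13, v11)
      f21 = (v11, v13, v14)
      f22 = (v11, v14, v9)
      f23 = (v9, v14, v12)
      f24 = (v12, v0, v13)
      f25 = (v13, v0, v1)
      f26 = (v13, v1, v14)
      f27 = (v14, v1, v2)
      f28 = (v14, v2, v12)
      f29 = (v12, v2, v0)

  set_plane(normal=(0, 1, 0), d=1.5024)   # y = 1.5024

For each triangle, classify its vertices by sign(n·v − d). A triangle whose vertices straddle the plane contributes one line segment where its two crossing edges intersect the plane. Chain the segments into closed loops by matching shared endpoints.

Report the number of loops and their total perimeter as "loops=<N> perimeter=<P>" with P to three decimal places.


Straddling triangles (6 of 30):
  (v0,v3,v1) [-+-] → (1.07847, 1.5024, 0)–(0.890775, 1.5024, 0.108374)  len=0.2167
  (v1,v3,v4) [-+-] → (0.890775, 1.5024, 0.108374)–(0.488115, 1.5024, 0.340844)  len=0.4649
  (v0,v5,v3) [--+] → (0.488115, 1.5024, -0.340844)–(1.07847, 1.5024, 0)  len=0.6817
  (v3,v6,v4) [+--] → (-1.05726, 1.5024, 0)–(0.488115, 1.5024, 0.340844)  len=1.5825
  (v5,v8,v3) [--+] → (-0.207731, 1.5024, -0.187337)–(0.488115, 1.5024, -0.340844)  len=0.7126
  (v3,v8,v6) [+--] → (-0.207731, 1.5024, -0.187337)–(-1.05726, 1.5024, 0)  len=0.8699

Chained into 1 loop(s):
  loop 1: 6 segments, perimeter = 4.5284
Total perimeter = 4.528

loops=1 perimeter=4.528


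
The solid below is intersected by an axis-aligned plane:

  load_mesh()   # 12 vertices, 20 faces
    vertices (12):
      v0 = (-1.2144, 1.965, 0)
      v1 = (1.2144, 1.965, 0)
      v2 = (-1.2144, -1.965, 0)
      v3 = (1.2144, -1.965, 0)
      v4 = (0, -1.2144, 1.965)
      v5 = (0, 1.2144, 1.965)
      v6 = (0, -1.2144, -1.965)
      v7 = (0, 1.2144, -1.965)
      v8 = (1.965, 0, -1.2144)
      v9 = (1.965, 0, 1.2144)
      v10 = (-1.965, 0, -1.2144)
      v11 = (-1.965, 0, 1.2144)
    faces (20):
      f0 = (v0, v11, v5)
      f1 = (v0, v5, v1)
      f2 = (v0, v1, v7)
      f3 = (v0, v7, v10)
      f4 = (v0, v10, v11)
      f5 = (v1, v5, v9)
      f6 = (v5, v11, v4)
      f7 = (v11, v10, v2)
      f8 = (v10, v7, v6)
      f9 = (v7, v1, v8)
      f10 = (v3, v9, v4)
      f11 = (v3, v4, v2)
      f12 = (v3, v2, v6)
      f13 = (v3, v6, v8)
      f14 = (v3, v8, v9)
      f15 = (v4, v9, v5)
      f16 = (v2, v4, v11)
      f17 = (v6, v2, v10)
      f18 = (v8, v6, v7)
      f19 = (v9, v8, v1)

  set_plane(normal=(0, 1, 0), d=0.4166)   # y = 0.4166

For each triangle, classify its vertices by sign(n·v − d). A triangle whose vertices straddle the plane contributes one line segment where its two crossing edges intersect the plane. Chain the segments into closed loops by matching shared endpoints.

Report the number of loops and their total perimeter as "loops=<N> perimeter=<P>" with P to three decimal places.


loops=1 perimeter=12.268

Straddling triangles (10 of 20):
  (v0,v11,v5) [+-+] → (-1.80587, 0.4166, 0.956935)–(-1.29091, 0.4166, 1.47189)  len=0.7283
  (v0,v7,v10) [++-] → (-1.29091, 0.4166, -1.47189)–(-1.80587, 0.4166, -0.956935)  len=0.7283
  (v0,v10,v11) [+--] → (-1.80587, 0.4166, -0.956935)–(-1.80587, 0.4166, 0.956935)  len=1.9139
  (v1,v5,v9) [++-] → (1.29091, 0.4166, 1.47189)–(1.80587, 0.4166, 0.956935)  len=0.7283
  (v5,v11,v4) [+--] → (-1.29091, 0.4166, 1.47189)–(0, 0.4166, 1.965)  len=1.3819
  (v10,v7,v6) [-+-] → (-1.29091, 0.4166, -1.47189)–(0, 0.4166, -1.965)  len=1.3819
  (v7,v1,v8) [++-] → (1.80587, 0.4166, -0.956935)–(1.29091, 0.4166, -1.47189)  len=0.7283
  (v4,v9,v5) [--+] → (1.29091, 0.4166, 1.47189)–(0, 0.4166, 1.965)  len=1.3819
  (v8,v6,v7) [--+] → (0, 0.4166, -1.965)–(1.29091, 0.4166, -1.47189)  len=1.3819
  (v9,v8,v1) [--+] → (1.80587, 0.4166, -0.956935)–(1.80587, 0.4166, 0.956935)  len=1.9139

Chained into 1 loop(s):
  loop 1: 10 segments, perimeter = 12.2683
Total perimeter = 12.268


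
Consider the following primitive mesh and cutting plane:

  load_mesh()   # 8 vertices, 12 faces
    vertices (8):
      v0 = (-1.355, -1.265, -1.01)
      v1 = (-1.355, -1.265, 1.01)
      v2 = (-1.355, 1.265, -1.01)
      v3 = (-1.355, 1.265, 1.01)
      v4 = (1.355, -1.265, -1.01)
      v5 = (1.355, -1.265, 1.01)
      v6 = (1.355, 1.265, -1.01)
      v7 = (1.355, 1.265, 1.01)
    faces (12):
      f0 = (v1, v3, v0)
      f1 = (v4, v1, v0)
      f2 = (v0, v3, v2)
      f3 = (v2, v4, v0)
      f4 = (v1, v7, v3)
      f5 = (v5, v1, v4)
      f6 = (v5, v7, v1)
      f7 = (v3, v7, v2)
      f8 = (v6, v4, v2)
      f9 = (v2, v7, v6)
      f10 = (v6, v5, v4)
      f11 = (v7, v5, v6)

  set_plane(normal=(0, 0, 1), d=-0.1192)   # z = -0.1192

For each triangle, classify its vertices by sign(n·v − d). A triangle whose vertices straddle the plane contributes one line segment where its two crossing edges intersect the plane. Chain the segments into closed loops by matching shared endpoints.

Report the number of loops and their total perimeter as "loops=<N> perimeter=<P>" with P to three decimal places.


loops=1 perimeter=10.480

Straddling triangles (8 of 12):
  (v1,v3,v0) [++-] → (-1.355, -0.149295, -0.1192)–(-1.355, -1.265, -0.1192)  len=1.1157
  (v4,v1,v0) [-+-] → (0.159917, -1.265, -0.1192)–(-1.355, -1.265, -0.1192)  len=1.5149
  (v0,v3,v2) [-+-] → (-1.355, -0.149295, -0.1192)–(-1.355, 1.265, -0.1192)  len=1.4143
  (v5,v1,v4) [++-] → (0.159917, -1.265, -0.1192)–(1.355, -1.265, -0.1192)  len=1.1951
  (v3,v7,v2) [++-] → (-0.159917, 1.265, -0.1192)–(-1.355, 1.265, -0.1192)  len=1.1951
  (v2,v7,v6) [-+-] → (-0.159917, 1.265, -0.1192)–(1.355, 1.265, -0.1192)  len=1.5149
  (v6,v5,v4) [-+-] → (1.355, 0.149295, -0.1192)–(1.355, -1.265, -0.1192)  len=1.4143
  (v7,v5,v6) [++-] → (1.355, 0.149295, -0.1192)–(1.355, 1.265, -0.1192)  len=1.1157

Chained into 1 loop(s):
  loop 1: 8 segments, perimeter = 10.4800
Total perimeter = 10.480


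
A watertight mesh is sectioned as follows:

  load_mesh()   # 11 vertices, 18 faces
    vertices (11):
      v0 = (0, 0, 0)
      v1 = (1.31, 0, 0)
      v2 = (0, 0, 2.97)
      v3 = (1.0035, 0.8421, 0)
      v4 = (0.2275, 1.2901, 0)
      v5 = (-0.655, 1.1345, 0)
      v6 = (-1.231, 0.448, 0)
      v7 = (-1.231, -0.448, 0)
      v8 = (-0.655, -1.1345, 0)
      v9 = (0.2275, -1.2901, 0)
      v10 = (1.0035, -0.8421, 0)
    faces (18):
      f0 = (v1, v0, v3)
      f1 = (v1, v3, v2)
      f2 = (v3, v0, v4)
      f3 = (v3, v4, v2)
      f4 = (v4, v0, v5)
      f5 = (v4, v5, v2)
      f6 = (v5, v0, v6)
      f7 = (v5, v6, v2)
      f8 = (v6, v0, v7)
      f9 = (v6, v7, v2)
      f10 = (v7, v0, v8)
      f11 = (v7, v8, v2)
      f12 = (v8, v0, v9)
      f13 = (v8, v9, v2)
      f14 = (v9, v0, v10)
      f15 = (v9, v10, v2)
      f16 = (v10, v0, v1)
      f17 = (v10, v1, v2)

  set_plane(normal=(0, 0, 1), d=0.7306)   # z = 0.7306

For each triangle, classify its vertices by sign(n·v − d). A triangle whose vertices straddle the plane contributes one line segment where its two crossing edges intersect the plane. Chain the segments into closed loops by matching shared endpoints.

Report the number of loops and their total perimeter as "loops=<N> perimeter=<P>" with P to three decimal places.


loops=1 perimeter=6.081

Straddling triangles (9 of 18):
  (v1,v3,v2) [--+] → (0.756646, 0.634949, 0.7306)–(0.987749, 0, 0.7306)  len=0.6757
  (v3,v4,v2) [--+] → (0.171537, 0.972744, 0.7306)–(0.756646, 0.634949, 0.7306)  len=0.6756
  (v4,v5,v2) [--+] → (-0.493874, 0.855421, 0.7306)–(0.171537, 0.972744, 0.7306)  len=0.6757
  (v5,v6,v2) [--+] → (-0.928182, 0.337795, 0.7306)–(-0.493874, 0.855421, 0.7306)  len=0.6757
  (v6,v7,v2) [--+] → (-0.928182, -0.337795, 0.7306)–(-0.928182, 0.337795, 0.7306)  len=0.6756
  (v7,v8,v2) [--+] → (-0.493874, -0.855421, 0.7306)–(-0.928182, -0.337795, 0.7306)  len=0.6757
  (v8,v9,v2) [--+] → (0.171537, -0.972744, 0.7306)–(-0.493874, -0.855421, 0.7306)  len=0.6757
  (v9,v10,v2) [--+] → (0.756646, -0.634949, 0.7306)–(0.171537, -0.972744, 0.7306)  len=0.6756
  (v10,v1,v2) [--+] → (0.987749, 0, 0.7306)–(0.756646, -0.634949, 0.7306)  len=0.6757

Chained into 1 loop(s):
  loop 1: 9 segments, perimeter = 6.0810
Total perimeter = 6.081
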